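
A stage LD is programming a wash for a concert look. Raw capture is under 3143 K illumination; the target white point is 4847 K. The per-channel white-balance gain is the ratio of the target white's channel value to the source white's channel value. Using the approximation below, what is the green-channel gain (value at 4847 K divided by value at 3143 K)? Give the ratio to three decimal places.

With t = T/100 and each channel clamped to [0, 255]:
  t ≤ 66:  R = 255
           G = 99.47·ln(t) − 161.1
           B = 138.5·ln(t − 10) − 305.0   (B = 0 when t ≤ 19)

1.237

At 3143 K (t = 31.43):
  G = 99.47·ln 31.43 − 161.1 = 99.47·3.4478 − 161.1 = 181.849.
At 4847 K (t = 48.47):
  G = 99.47·ln 48.47 − 161.1 = 99.47·3.8809 − 161.1 = 224.938.
Gain = 224.938 / 181.849 = 1.2369 → 1.237.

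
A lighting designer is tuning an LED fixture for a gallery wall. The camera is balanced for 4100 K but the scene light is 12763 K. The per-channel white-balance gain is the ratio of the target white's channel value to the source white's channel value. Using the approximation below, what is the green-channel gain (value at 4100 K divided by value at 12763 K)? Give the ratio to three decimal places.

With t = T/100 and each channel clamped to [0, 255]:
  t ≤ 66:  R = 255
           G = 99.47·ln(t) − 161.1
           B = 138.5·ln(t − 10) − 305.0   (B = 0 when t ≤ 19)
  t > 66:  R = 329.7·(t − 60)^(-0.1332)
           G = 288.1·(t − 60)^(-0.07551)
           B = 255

At 12763 K (t = 127.63):
  G = 288.1·(127.63 − 60)^(-0.07551) = 288.1·67.63^(-0.07551) = 288.1·0.72746 = 209.580.
At 4100 K (t = 41):
  G = 99.47·ln 41 − 161.1 = 99.47·3.7136 − 161.1 = 208.289.
Gain = 208.289 / 209.580 = 0.9938 → 0.994.

0.994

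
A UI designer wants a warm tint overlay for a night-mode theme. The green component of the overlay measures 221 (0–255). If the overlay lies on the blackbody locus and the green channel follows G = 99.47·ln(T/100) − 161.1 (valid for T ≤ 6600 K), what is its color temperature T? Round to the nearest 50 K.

4650 K

ln t = (221 + 161.1) / 99.47 = 3.8414.
t = e^3.8414 = 46.589.
T = 100·t = 4659 K → 4650 K to the nearest 50 K.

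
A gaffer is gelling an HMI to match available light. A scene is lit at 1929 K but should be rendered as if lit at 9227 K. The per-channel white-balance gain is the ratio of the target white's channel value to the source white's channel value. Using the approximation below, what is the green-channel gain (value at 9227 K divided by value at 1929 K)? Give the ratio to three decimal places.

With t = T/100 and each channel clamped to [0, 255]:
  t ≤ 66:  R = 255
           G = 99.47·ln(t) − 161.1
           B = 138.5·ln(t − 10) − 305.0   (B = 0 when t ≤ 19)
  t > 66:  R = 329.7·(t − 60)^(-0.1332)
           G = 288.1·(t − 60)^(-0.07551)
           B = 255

At 1929 K (t = 19.29):
  G = 99.47·ln 19.29 − 161.1 = 99.47·2.9596 − 161.1 = 133.290.
At 9227 K (t = 92.27):
  G = 288.1·(92.27 − 60)^(-0.07551) = 288.1·32.27^(-0.07551) = 288.1·0.76926 = 221.622.
Gain = 221.622 / 133.290 = 1.6627 → 1.663.

1.663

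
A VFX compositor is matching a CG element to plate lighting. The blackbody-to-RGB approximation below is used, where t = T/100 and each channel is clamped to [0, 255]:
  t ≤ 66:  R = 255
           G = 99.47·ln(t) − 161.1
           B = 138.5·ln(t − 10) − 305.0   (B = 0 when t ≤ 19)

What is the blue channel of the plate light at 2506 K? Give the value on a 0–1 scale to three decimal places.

0.277

t = 2506/100 = 25.06; the t ≤ 66 branch applies.
B = 138.5·ln(25.06 − 10) − 305.0 = 138.5·ln 15.06 − 305.0 = 138.5·2.7120 − 305.0 = 70.618.
On a 0–1 scale: 70.618/255 = 0.2769 → 0.277.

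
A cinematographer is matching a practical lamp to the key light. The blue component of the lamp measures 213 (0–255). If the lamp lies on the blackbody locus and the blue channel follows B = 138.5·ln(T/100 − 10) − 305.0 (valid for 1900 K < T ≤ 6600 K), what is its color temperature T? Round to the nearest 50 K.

5200 K

ln(t − 10) = (213 + 305.0) / 138.5 = 3.7401.
t − 10 = e^3.7401 = 42.101, so t = 52.101.
T = 100·t = 5210 K → 5200 K to the nearest 50 K.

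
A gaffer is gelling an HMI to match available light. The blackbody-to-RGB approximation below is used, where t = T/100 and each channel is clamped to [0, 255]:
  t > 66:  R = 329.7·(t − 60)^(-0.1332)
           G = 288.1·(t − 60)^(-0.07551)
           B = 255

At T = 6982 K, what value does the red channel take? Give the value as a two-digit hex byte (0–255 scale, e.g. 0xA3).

0xF3

t = 6982/100 = 69.82; the t > 66 branch applies.
R = 329.7·(69.82 − 60)^(-0.1332) = 329.7·9.82^(-0.1332) = 329.7·0.73765 = 243.203.
Rounded: 243; in hex, 0xF3.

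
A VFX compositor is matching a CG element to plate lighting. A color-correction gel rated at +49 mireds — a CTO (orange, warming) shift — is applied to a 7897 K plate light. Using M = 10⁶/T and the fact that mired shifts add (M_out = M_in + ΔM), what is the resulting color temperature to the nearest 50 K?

5700 K

M_in = 10⁶/7897 = 126.63 mireds.
M_out = 126.63 + (+49) = 175.63 mireds.
T_out = 10⁶/175.63 = 5693.8 K → 5700 K.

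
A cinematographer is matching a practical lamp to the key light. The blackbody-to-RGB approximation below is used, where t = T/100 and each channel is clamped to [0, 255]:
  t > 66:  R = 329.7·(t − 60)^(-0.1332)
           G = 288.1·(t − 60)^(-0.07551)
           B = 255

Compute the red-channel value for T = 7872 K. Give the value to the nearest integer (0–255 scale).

t = 7872/100 = 78.72; the t > 66 branch applies.
R = 329.7·(78.72 − 60)^(-0.1332) = 329.7·18.72^(-0.1332) = 329.7·0.67691 = 223.176.
Rounded: 223.

223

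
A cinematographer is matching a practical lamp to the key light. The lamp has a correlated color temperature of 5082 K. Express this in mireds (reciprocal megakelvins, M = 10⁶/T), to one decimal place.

M = 10⁶ / 5082 = 196.773 → 196.8 mireds.

196.8 mireds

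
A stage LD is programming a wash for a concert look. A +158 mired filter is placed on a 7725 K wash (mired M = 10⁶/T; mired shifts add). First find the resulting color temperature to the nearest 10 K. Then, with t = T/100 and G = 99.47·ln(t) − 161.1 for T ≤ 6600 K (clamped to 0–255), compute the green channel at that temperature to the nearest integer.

M_in = 10⁶/7725 = 129.45; M_out = 129.45 + (+158) = 287.45.
T_out = 10⁶/287.45 = 3478.9 K → 3480 K; t = 34.8.
G = 99.47·ln 34.8 − 161.1 = 99.47·3.5496 − 161.1 = 191.980.
Rounded: 192.

192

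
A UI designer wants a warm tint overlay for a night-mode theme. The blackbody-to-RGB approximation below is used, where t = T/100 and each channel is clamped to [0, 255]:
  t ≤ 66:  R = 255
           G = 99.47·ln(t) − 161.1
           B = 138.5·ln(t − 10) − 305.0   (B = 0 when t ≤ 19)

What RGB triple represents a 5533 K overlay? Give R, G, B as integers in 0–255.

t = 5533/100 = 55.33; the t ≤ 66 branch applies.
R = 255 by definition for t ≤ 66.
G = 99.47·ln 55.33 − 161.1 = 99.47·4.0133 − 161.1 = 238.104.
B = 138.5·ln(55.33 − 10) − 305.0 = 138.5·ln 45.33 − 305.0 = 138.5·3.8140 − 305.0 = 223.235.
Rounded: (255, 238, 223).

R=255, G=238, B=223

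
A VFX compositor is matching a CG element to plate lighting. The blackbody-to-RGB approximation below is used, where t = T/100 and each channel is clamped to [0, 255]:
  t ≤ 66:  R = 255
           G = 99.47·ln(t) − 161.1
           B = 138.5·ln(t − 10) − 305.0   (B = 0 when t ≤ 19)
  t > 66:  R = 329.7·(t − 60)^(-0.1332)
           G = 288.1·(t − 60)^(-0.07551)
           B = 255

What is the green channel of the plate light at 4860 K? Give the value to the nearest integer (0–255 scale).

225

t = 4860/100 = 48.6; the t ≤ 66 branch applies.
G = 99.47·ln 48.6 − 161.1 = 99.47·3.8836 − 161.1 = 225.204.
Rounded: 225.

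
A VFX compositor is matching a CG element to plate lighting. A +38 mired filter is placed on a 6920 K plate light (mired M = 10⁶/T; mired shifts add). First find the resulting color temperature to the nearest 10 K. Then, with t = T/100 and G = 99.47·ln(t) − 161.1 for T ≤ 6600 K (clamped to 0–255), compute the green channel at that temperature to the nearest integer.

237

M_in = 10⁶/6920 = 144.51; M_out = 144.51 + (+38) = 182.51.
T_out = 10⁶/182.51 = 5479.2 K → 5480 K; t = 54.8.
G = 99.47·ln 54.8 − 161.1 = 99.47·4.0037 − 161.1 = 237.147.
Rounded: 237.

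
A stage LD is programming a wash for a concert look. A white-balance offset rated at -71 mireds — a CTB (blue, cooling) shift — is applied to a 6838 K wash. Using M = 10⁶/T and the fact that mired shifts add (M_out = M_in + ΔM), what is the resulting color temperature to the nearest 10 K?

M_in = 10⁶/6838 = 146.24 mireds.
M_out = 146.24 + (-71) = 75.24 mireds.
T_out = 10⁶/75.24 = 13290.5 K → 13290 K.

13290 K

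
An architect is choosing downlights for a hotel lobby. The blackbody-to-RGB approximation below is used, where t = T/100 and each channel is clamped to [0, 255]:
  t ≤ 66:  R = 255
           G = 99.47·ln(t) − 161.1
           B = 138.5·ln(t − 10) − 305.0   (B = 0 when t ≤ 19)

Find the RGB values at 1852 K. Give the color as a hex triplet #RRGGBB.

#FF8100

t = 1852/100 = 18.52; the t ≤ 66 branch applies.
R = 255 by definition for t ≤ 66.
G = 99.47·ln 18.52 − 161.1 = 99.47·2.9189 − 161.1 = 129.238.
t = 18.52 ≤ 19, so B = 0.
Rounded: (255, 129, 0).
In hex: #FF8100.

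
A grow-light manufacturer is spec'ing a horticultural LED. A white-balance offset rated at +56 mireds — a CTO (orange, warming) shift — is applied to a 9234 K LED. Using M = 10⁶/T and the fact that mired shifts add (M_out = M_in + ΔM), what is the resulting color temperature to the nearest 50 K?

M_in = 10⁶/9234 = 108.30 mireds.
M_out = 108.30 + (+56) = 164.30 mireds.
T_out = 10⁶/164.30 = 6086.6 K → 6100 K.

6100 K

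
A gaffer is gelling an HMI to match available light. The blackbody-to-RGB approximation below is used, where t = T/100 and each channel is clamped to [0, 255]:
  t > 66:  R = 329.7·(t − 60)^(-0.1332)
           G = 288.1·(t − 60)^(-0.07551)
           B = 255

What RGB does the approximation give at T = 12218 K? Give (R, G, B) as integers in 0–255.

t = 12218/100 = 122.18; the t > 66 branch applies.
R = 329.7·(122.18 − 60)^(-0.1332) = 329.7·62.18^(-0.1332) = 329.7·0.57688 = 190.197.
G = 288.1·(122.18 − 60)^(-0.07551) = 288.1·62.18^(-0.07551) = 288.1·0.73208 = 210.914.
B = 255 by definition for t > 66.
Rounded: (190, 211, 255).

(190, 211, 255)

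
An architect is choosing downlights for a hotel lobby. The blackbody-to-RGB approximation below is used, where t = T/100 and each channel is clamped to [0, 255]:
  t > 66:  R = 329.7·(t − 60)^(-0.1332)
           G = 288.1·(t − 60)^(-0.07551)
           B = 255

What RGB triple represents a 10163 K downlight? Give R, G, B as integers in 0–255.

t = 10163/100 = 101.63; the t > 66 branch applies.
R = 329.7·(101.63 − 60)^(-0.1332) = 329.7·41.63^(-0.1332) = 329.7·0.60855 = 200.638.
G = 288.1·(101.63 − 60)^(-0.07551) = 288.1·41.63^(-0.07551) = 288.1·0.75460 = 217.401.
B = 255 by definition for t > 66.
Rounded: (201, 217, 255).

R=201, G=217, B=255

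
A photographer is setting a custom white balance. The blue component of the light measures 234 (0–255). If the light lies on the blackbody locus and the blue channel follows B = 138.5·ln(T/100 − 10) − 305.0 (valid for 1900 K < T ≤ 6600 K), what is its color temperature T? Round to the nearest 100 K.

5900 K

ln(t − 10) = (234 + 305.0) / 138.5 = 3.8917.
t − 10 = e^3.8917 = 48.994, so t = 58.994.
T = 100·t = 5899 K → 5900 K to the nearest 100 K.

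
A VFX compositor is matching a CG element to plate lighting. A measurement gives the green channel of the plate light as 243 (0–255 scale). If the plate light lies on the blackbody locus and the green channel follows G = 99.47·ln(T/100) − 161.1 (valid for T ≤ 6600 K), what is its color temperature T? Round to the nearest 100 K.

5800 K

ln t = (243 + 161.1) / 99.47 = 4.0625.
t = e^4.0625 = 58.121.
T = 100·t = 5812 K → 5800 K to the nearest 100 K.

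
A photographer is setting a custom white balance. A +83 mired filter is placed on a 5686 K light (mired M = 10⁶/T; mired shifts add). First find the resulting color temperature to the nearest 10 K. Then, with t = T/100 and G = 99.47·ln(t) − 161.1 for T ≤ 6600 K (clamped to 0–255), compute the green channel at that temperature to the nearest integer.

M_in = 10⁶/5686 = 175.87; M_out = 175.87 + (+83) = 258.87.
T_out = 10⁶/258.87 = 3862.9 K → 3860 K; t = 38.6.
G = 99.47·ln 38.6 − 161.1 = 99.47·3.6533 − 161.1 = 202.289.
Rounded: 202.

202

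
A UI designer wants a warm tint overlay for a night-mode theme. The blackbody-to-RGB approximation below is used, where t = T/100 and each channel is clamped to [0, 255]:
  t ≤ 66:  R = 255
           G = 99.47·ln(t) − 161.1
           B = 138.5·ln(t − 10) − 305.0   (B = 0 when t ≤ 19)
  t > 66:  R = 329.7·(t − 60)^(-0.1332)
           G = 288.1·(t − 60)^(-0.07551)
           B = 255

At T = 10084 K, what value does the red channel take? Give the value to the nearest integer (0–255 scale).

t = 10084/100 = 100.84; the t > 66 branch applies.
R = 329.7·(100.84 − 60)^(-0.1332) = 329.7·40.84^(-0.1332) = 329.7·0.61010 = 201.151.
Rounded: 201.

201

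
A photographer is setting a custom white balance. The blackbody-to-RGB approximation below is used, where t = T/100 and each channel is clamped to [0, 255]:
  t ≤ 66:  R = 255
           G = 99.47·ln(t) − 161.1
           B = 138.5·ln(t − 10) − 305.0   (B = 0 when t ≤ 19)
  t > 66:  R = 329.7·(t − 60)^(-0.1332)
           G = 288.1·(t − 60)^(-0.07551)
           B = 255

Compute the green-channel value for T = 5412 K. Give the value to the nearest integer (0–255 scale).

236

t = 5412/100 = 54.12; the t ≤ 66 branch applies.
G = 99.47·ln 54.12 − 161.1 = 99.47·3.9912 − 161.1 = 235.905.
Rounded: 236.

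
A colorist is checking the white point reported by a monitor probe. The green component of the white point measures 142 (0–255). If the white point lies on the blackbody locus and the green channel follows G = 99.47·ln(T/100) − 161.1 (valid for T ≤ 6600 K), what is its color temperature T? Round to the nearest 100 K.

2100 K

ln t = (142 + 161.1) / 99.47 = 3.0471.
t = e^3.0471 = 21.055.
T = 100·t = 2106 K → 2100 K to the nearest 100 K.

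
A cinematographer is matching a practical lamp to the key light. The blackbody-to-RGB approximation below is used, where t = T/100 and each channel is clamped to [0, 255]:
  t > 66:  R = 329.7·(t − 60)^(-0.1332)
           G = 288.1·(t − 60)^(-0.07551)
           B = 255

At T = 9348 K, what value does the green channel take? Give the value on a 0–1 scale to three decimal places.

t = 9348/100 = 93.48; the t > 66 branch applies.
G = 288.1·(93.48 − 60)^(-0.07551) = 288.1·33.48^(-0.07551) = 288.1·0.76712 = 221.007.
On a 0–1 scale: 221.007/255 = 0.8667 → 0.867.

0.867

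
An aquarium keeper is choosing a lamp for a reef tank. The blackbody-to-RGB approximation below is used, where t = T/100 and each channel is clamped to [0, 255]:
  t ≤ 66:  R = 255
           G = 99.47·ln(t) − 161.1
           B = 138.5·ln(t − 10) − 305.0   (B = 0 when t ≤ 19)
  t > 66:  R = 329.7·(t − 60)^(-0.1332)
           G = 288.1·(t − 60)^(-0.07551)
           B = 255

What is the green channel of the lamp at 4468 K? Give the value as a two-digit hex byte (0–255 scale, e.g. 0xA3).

t = 4468/100 = 44.68; the t ≤ 66 branch applies.
G = 99.47·ln 44.68 − 161.1 = 99.47·3.7995 − 161.1 = 216.839.
Rounded: 217; in hex, 0xD9.

0xD9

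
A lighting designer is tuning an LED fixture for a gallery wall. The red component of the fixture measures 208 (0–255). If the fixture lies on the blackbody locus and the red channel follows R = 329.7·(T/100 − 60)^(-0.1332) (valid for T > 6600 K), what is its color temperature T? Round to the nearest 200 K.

(t − 60)^(-0.1332) = 208/329.7 = 0.63088.
t − 60 = 0.63088^(1/-0.1332) = 0.63088^(-7.508) = 31.763, so t = 91.763.
T = 100·t = 9176 K → 9200 K to the nearest 200 K.

9200 K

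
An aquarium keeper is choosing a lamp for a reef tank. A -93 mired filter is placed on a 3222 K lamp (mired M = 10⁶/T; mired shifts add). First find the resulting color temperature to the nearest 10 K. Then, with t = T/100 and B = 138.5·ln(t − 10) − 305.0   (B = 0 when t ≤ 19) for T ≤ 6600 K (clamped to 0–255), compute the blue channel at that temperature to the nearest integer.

191

M_in = 10⁶/3222 = 310.37; M_out = 310.37 + (-93) = 217.37.
T_out = 10⁶/217.37 = 4600.5 K → 4600 K; t = 46.
B = 138.5·ln(46 − 10) − 305.0 = 138.5·ln 36 − 305.0 = 138.5·3.5835 − 305.0 = 191.317.
Rounded: 191.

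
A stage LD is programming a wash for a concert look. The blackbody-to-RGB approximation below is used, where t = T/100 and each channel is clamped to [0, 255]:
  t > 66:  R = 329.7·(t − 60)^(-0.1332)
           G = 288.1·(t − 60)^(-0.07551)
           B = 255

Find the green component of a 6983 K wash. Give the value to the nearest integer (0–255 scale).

242

t = 6983/100 = 69.83; the t > 66 branch applies.
G = 288.1·(69.83 − 60)^(-0.07551) = 288.1·9.83^(-0.07551) = 288.1·0.84150 = 242.435.
Rounded: 242.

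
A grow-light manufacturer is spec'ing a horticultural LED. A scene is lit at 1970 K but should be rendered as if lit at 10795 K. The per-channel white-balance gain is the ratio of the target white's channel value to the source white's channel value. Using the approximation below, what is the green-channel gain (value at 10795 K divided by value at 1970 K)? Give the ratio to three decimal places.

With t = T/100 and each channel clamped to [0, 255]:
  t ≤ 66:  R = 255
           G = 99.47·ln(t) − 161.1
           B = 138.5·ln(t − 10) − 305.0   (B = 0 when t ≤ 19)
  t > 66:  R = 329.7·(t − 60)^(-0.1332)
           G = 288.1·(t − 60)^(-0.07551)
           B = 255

1.589

At 1970 K (t = 19.7):
  G = 99.47·ln 19.7 − 161.1 = 99.47·2.9806 − 161.1 = 135.382.
At 10795 K (t = 107.95):
  G = 288.1·(107.95 − 60)^(-0.07551) = 288.1·47.95^(-0.07551) = 288.1·0.74659 = 215.093.
Gain = 215.093 / 135.382 = 1.5888 → 1.589.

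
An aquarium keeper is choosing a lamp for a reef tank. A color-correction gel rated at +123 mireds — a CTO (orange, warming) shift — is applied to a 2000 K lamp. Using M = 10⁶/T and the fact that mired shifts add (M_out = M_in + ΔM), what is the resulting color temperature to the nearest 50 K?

1600 K

M_in = 10⁶/2000 = 500.00 mireds.
M_out = 500.00 + (+123) = 623.00 mireds.
T_out = 10⁶/623.00 = 1605.1 K → 1600 K.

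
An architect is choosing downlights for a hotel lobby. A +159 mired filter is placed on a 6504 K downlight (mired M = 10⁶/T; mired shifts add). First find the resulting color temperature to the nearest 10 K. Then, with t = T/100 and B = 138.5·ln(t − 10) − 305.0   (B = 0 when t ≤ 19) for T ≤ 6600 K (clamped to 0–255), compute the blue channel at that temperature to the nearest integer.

123

M_in = 10⁶/6504 = 153.75; M_out = 153.75 + (+159) = 312.75.
T_out = 10⁶/312.75 = 3197.4 K → 3200 K; t = 32.
B = 138.5·ln(32 − 10) − 305.0 = 138.5·ln 22 − 305.0 = 138.5·3.0910 − 305.0 = 123.109.
Rounded: 123.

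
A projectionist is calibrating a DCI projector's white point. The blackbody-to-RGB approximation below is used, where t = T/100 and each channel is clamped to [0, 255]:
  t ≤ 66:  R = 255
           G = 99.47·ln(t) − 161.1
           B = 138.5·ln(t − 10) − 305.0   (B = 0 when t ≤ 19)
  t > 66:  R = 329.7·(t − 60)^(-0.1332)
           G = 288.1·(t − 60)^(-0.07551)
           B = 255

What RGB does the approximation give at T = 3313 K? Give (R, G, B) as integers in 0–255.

t = 3313/100 = 33.13; the t ≤ 66 branch applies.
R = 255 by definition for t ≤ 66.
G = 99.47·ln 33.13 − 161.1 = 99.47·3.5004 − 161.1 = 187.089.
B = 138.5·ln(33.13 − 10) − 305.0 = 138.5·ln 23.13 − 305.0 = 138.5·3.1411 − 305.0 = 130.047.
Rounded: (255, 187, 130).

(255, 187, 130)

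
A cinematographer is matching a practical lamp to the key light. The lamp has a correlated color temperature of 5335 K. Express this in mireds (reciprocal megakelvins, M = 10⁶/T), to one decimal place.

187.4 mireds

M = 10⁶ / 5335 = 187.441 → 187.4 mireds.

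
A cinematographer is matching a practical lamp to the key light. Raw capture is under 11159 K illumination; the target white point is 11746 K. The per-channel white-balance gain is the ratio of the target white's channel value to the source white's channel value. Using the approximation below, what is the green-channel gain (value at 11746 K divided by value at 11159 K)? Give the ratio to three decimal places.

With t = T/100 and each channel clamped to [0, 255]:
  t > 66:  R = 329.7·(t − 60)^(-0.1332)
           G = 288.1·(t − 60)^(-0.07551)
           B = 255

0.992

At 11159 K (t = 111.59):
  G = 288.1·(111.59 − 60)^(-0.07551) = 288.1·51.59^(-0.07551) = 288.1·0.74248 = 213.908.
At 11746 K (t = 117.46):
  G = 288.1·(117.46 − 60)^(-0.07551) = 288.1·57.46^(-0.07551) = 288.1·0.73646 = 212.175.
Gain = 212.175 / 213.908 = 0.9919 → 0.992.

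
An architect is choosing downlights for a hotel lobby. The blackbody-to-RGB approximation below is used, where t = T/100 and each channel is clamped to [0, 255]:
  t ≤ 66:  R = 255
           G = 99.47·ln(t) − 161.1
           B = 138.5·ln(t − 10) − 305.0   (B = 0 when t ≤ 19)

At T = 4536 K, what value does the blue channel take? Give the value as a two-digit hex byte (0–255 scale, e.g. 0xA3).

0xBD

t = 4536/100 = 45.36; the t ≤ 66 branch applies.
B = 138.5·ln(45.36 − 10) − 305.0 = 138.5·ln 35.36 − 305.0 = 138.5·3.5656 − 305.0 = 188.833.
Rounded: 189; in hex, 0xBD.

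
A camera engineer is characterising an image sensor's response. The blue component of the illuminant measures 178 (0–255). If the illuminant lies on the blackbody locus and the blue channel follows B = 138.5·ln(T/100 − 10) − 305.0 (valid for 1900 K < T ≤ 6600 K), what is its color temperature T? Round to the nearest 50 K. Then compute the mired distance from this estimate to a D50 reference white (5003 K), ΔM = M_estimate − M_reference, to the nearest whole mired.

ln(t − 10) = (178 + 305.0) / 138.5 = 3.4874.
t − 10 = e^3.4874 = 32.700, so t = 42.700.
T = 100·t = 4270 K → 4250 K to the nearest 50 K.
M_estimate = 10⁶/4250 = 235.29; M_reference = 10⁶/5003 = 199.88.
ΔM = 235.29 − 199.88 = 35.41 → +35 mireds.

+35 mireds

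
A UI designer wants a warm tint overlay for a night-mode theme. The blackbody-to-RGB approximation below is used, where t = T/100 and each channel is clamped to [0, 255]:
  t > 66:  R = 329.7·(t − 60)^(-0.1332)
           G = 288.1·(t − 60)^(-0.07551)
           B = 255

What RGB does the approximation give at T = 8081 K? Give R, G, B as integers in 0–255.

R=220, G=229, B=255

t = 8081/100 = 80.81; the t > 66 branch applies.
R = 329.7·(80.81 − 60)^(-0.1332) = 329.7·20.81^(-0.1332) = 329.7·0.66743 = 220.052.
G = 288.1·(80.81 − 60)^(-0.07551) = 288.1·20.81^(-0.07551) = 288.1·0.79517 = 229.087.
B = 255 by definition for t > 66.
Rounded: (220, 229, 255).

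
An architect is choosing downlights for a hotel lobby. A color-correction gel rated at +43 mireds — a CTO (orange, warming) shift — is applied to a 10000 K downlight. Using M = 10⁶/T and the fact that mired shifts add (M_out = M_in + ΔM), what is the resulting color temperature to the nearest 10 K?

M_in = 10⁶/10000 = 100.00 mireds.
M_out = 100.00 + (+43) = 143.00 mireds.
T_out = 10⁶/143.00 = 6993.0 K → 6990 K.

6990 K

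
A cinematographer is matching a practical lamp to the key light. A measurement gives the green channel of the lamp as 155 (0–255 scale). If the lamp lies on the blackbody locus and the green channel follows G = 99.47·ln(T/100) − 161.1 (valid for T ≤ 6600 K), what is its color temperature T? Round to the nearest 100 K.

2400 K

ln t = (155 + 161.1) / 99.47 = 3.1778.
t = e^3.1778 = 23.995.
T = 100·t = 2399 K → 2400 K to the nearest 100 K.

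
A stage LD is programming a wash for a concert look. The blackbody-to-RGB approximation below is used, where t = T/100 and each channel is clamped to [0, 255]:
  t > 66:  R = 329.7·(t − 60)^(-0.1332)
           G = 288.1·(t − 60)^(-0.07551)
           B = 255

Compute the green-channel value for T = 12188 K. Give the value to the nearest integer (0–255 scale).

t = 12188/100 = 121.88; the t > 66 branch applies.
G = 288.1·(121.88 − 60)^(-0.07551) = 288.1·61.88^(-0.07551) = 288.1·0.73235 = 210.991.
Rounded: 211.

211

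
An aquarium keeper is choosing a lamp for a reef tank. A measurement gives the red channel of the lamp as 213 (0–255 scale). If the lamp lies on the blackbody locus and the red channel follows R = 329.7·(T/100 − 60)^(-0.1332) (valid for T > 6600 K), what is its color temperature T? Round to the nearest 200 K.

(t − 60)^(-0.1332) = 213/329.7 = 0.64604.
t − 60 = 0.64604^(1/-0.1332) = 0.64604^(-7.508) = 26.575, so t = 86.575.
T = 100·t = 8657 K → 8600 K to the nearest 200 K.

8600 K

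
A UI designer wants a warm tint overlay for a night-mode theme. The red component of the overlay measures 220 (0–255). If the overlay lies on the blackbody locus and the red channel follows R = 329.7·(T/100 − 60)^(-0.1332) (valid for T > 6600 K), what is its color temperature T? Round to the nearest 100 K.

(t − 60)^(-0.1332) = 220/329.7 = 0.66727.
t − 60 = 0.66727^(1/-0.1332) = 0.66727^(-7.508) = 20.847, so t = 80.847.
T = 100·t = 8085 K → 8100 K to the nearest 100 K.

8100 K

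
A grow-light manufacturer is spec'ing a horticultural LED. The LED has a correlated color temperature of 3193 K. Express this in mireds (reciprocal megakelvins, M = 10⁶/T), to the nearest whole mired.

313 mireds

M = 10⁶ / 3193 = 313.185 → 313 mireds.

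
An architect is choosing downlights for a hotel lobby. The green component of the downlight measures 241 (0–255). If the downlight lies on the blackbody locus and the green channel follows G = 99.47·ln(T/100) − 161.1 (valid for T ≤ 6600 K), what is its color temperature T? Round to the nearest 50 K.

ln t = (241 + 161.1) / 99.47 = 4.0424.
t = e^4.0424 = 56.964.
T = 100·t = 5696 K → 5700 K to the nearest 50 K.

5700 K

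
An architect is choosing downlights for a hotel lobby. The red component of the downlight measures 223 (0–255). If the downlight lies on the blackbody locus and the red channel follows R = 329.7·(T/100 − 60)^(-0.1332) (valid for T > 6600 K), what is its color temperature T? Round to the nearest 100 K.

(t − 60)^(-0.1332) = 223/329.7 = 0.67637.
t − 60 = 0.67637^(1/-0.1332) = 0.67637^(-7.508) = 18.831, so t = 78.831.
T = 100·t = 7883 K → 7900 K to the nearest 100 K.

7900 K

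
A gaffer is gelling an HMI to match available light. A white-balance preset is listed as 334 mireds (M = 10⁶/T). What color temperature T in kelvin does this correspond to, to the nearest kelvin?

T = 10⁶ / 334 = 2994.01 K → 2994 K.

2994 K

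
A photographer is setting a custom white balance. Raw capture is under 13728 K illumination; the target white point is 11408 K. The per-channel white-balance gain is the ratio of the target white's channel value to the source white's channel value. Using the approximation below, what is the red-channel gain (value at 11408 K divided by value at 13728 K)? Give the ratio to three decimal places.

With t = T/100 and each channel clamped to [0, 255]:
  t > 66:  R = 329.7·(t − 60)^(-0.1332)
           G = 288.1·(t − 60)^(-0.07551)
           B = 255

1.049

At 13728 K (t = 137.28):
  R = 329.7·(137.28 − 60)^(-0.1332) = 329.7·77.28^(-0.1332) = 329.7·0.56041 = 184.769.
At 11408 K (t = 114.08):
  R = 329.7·(114.08 − 60)^(-0.1332) = 329.7·54.08^(-0.1332) = 329.7·0.58771 = 193.766.
Gain = 193.766 / 184.769 = 1.0487 → 1.049.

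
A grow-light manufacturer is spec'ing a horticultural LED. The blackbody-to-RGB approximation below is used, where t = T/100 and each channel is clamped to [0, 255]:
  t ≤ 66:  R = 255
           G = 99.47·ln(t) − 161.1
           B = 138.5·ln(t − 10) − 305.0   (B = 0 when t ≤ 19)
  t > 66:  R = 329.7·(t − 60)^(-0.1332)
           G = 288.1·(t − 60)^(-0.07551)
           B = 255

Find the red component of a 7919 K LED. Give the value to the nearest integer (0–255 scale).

t = 7919/100 = 79.19; the t > 66 branch applies.
R = 329.7·(79.19 − 60)^(-0.1332) = 329.7·19.19^(-0.1332) = 329.7·0.67467 = 222.440.
Rounded: 222.

222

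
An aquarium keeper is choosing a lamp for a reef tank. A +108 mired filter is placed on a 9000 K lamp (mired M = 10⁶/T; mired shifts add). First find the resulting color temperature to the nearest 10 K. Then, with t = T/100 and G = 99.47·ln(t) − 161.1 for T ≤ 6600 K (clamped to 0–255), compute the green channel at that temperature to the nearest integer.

219

M_in = 10⁶/9000 = 111.11; M_out = 111.11 + (+108) = 219.11.
T_out = 10⁶/219.11 = 4563.9 K → 4560 K; t = 45.6.
G = 99.47·ln 45.6 − 161.1 = 99.47·3.8199 − 161.1 = 218.866.
Rounded: 219.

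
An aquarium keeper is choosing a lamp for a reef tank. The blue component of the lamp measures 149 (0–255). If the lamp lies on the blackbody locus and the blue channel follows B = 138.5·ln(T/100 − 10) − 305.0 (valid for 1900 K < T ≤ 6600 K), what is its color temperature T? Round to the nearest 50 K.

3650 K

ln(t − 10) = (149 + 305.0) / 138.5 = 3.2780.
t − 10 = e^3.2780 = 26.522, so t = 36.522.
T = 100·t = 3652 K → 3650 K to the nearest 50 K.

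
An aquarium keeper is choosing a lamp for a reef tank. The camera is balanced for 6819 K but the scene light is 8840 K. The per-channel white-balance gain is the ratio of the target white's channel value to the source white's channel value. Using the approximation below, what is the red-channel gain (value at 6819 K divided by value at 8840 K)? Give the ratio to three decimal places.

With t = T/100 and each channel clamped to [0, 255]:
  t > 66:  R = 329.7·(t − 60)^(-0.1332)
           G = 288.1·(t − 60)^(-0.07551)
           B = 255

At 8840 K (t = 88.4):
  R = 329.7·(88.4 − 60)^(-0.1332) = 329.7·28.4^(-0.1332) = 329.7·0.64035 = 211.124.
At 6819 K (t = 68.19):
  R = 329.7·(68.19 − 60)^(-0.1332) = 329.7·8.19^(-0.1332) = 329.7·0.75570 = 249.155.
Gain = 249.155 / 211.124 = 1.1801 → 1.180.

1.180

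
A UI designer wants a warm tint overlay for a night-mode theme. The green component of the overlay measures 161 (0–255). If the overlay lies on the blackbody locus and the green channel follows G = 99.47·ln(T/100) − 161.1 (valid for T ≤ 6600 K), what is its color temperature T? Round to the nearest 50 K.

2550 K

ln t = (161 + 161.1) / 99.47 = 3.2382.
t = e^3.2382 = 25.487.
T = 100·t = 2549 K → 2550 K to the nearest 50 K.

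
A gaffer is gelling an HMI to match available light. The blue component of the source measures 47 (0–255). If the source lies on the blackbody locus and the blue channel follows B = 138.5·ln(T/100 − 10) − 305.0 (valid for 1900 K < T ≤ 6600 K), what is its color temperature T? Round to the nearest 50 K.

ln(t − 10) = (47 + 305.0) / 138.5 = 2.5415.
t − 10 = e^2.5415 = 12.699, so t = 22.699.
T = 100·t = 2270 K → 2250 K to the nearest 50 K.

2250 K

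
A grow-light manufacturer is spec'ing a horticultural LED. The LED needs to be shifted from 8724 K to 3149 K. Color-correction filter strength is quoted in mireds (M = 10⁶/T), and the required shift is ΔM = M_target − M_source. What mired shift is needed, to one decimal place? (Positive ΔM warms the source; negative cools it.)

+202.9 mireds

M_source = 10⁶/8724 = 114.626; M_target = 10⁶/3149 = 317.561.
ΔM = 317.561 − 114.626 = 202.935 → +202.9 mireds, a warming shift.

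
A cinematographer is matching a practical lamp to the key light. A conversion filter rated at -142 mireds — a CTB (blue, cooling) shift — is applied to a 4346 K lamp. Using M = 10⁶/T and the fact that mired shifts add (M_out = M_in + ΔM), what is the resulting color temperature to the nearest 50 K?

11350 K

M_in = 10⁶/4346 = 230.10 mireds.
M_out = 230.10 + (-142) = 88.10 mireds.
T_out = 10⁶/88.10 = 11351.2 K → 11350 K.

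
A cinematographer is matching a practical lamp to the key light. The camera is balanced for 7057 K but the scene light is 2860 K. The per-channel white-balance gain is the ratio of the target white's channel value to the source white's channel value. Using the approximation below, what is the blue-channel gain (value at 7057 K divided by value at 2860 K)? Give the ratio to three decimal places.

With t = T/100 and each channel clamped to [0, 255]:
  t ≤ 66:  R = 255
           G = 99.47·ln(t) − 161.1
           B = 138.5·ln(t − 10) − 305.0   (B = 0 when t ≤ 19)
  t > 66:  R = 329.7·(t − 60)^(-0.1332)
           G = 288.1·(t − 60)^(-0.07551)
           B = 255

2.554

At 2860 K (t = 28.6):
  B = 138.5·ln(28.6 − 10) − 305.0 = 138.5·ln 18.6 − 305.0 = 138.5·2.9232 − 305.0 = 99.858.
At 7057 K (t = 70.57):
  B = 255 by definition for t > 66.
Gain = 255.000 / 99.858 = 2.5536 → 2.554.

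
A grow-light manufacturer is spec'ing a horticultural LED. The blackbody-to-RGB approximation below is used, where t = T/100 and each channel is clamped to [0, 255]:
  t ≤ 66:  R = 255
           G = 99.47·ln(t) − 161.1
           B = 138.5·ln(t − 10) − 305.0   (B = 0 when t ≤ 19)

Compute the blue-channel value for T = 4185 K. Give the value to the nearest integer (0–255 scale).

t = 4185/100 = 41.85; the t ≤ 66 branch applies.
B = 138.5·ln(41.85 − 10) − 305.0 = 138.5·ln 31.85 − 305.0 = 138.5·3.4610 − 305.0 = 174.354.
Rounded: 174.

174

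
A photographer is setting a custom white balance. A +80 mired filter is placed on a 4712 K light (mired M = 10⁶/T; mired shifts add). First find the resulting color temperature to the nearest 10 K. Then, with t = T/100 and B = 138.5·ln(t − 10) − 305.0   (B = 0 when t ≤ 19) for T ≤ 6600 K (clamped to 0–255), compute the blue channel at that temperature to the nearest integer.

136

M_in = 10⁶/4712 = 212.22; M_out = 212.22 + (+80) = 292.22.
T_out = 10⁶/292.22 = 3422.0 K → 3420 K; t = 34.2.
B = 138.5·ln(34.2 − 10) − 305.0 = 138.5·ln 24.2 − 305.0 = 138.5·3.1864 − 305.0 = 136.310.
Rounded: 136.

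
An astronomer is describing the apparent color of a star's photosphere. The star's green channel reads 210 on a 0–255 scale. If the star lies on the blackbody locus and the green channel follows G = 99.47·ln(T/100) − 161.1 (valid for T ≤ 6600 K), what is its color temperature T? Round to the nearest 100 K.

4200 K

ln t = (210 + 161.1) / 99.47 = 3.7308.
t = e^3.7308 = 41.711.
T = 100·t = 4171 K → 4200 K to the nearest 100 K.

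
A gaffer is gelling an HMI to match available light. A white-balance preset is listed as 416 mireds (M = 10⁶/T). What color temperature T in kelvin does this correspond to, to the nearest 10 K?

2400 K

T = 10⁶ / 416 = 2403.85 K → 2400 K.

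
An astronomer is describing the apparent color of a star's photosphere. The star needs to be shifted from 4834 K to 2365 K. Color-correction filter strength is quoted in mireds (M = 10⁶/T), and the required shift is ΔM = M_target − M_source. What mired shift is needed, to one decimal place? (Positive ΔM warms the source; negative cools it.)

+216.0 mireds

M_source = 10⁶/4834 = 206.868; M_target = 10⁶/2365 = 422.833.
ΔM = 422.833 − 206.868 = 215.965 → +216.0 mireds, a warming shift.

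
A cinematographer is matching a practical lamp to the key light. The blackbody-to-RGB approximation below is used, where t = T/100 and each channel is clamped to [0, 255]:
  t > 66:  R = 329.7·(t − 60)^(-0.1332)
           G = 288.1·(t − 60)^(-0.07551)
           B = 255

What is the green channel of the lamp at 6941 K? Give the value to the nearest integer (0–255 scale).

243

t = 6941/100 = 69.41; the t > 66 branch applies.
G = 288.1·(69.41 − 60)^(-0.07551) = 288.1·9.41^(-0.07551) = 288.1·0.84428 = 243.236.
Rounded: 243.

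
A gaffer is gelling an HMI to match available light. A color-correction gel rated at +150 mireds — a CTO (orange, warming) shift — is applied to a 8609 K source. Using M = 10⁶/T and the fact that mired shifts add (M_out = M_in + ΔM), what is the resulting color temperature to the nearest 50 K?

M_in = 10⁶/8609 = 116.16 mireds.
M_out = 116.16 + (+150) = 266.16 mireds.
T_out = 10⁶/266.16 = 3757.2 K → 3750 K.

3750 K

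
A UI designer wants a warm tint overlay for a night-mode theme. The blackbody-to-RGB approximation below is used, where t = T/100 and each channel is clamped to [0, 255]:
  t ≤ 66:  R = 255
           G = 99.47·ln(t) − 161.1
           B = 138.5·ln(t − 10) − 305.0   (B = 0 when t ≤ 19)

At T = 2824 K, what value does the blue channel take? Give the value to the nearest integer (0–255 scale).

t = 2824/100 = 28.24; the t ≤ 66 branch applies.
B = 138.5·ln(28.24 − 10) − 305.0 = 138.5·ln 18.24 − 305.0 = 138.5·2.9036 − 305.0 = 97.151.
Rounded: 97.

97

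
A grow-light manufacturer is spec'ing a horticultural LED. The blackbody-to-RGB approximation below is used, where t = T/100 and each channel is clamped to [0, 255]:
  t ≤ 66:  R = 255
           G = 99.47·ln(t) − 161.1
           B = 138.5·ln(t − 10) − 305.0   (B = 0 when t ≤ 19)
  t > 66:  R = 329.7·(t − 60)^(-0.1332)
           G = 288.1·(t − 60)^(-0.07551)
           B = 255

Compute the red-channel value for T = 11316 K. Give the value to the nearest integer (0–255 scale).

194

t = 11316/100 = 113.16; the t > 66 branch applies.
R = 329.7·(113.16 − 60)^(-0.1332) = 329.7·53.16^(-0.1332) = 329.7·0.58905 = 194.210.
Rounded: 194.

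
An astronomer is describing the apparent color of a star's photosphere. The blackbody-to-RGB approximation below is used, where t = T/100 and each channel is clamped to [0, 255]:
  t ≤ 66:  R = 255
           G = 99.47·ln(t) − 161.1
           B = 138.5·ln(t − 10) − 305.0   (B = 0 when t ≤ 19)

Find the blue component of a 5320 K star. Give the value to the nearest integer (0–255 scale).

217

t = 5320/100 = 53.2; the t ≤ 66 branch applies.
B = 138.5·ln(53.2 − 10) − 305.0 = 138.5·ln 43.2 − 305.0 = 138.5·3.7658 − 305.0 = 216.569.
Rounded: 217.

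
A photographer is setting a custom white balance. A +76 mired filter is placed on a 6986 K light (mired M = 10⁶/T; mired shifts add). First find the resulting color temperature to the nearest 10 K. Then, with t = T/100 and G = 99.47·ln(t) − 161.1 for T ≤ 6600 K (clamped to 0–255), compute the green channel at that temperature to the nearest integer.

M_in = 10⁶/6986 = 143.14; M_out = 143.14 + (+76) = 219.14.
T_out = 10⁶/219.14 = 4563.2 K → 4560 K; t = 45.6.
G = 99.47·ln 45.6 − 161.1 = 99.47·3.8199 − 161.1 = 218.866.
Rounded: 219.

219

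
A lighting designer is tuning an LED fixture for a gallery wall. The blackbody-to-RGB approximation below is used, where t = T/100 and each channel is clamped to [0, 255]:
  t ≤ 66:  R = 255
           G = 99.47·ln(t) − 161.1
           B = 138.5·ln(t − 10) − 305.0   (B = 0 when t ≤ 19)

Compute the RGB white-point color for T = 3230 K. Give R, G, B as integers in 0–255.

t = 3230/100 = 32.3; the t ≤ 66 branch applies.
R = 255 by definition for t ≤ 66.
G = 99.47·ln 32.3 − 161.1 = 99.47·3.4751 − 161.1 = 184.565.
B = 138.5·ln(32.3 − 10) − 305.0 = 138.5·ln 22.3 − 305.0 = 138.5·3.1046 − 305.0 = 124.985.
Rounded: (255, 185, 125).

R=255, G=185, B=125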